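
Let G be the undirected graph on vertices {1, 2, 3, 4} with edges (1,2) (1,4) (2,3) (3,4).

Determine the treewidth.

2

A width-2 tree decomposition is:
Bags: B1 = {1, 2, 4}  B2 = {2, 3, 4}
Tree: B1–B2
The largest bag has 3 vertices, giving width 2; this decomposition certifies tw(G) ≤ 2. The edges 4–1–2–3–4 form a cycle, so G is not a tree and its treewidth is at least 2. Therefore the treewidth is 2.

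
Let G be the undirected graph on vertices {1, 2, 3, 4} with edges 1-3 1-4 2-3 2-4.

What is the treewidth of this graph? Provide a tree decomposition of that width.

Each bag holds 3 vertices, so the decomposition has width 2, which upper-bounds the treewidth. The edges 1–4–2–3–1 form a cycle, so G is not a tree and its treewidth is at least 2. Hence tw(G) = 2 exactly.

Treewidth 2.
One optimal decomposition is:
Bags: B1 = {1, 2, 4}  B2 = {1, 2, 3}
Tree: B1–B2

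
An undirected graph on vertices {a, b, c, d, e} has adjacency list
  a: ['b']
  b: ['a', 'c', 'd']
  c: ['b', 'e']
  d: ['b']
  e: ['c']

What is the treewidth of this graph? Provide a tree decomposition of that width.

Treewidth 1.
Bags: B1 = {b, c}  B2 = {c, e}  B3 = {b, d}  B4 = {a, b}
Tree: B1–B2, B1–B3, B1–B4

Each bag holds 2 vertices, so the decomposition has width 1, which upper-bounds the treewidth. Since G has at least one edge (e.g. b–c), it is not an edgeless graph, so tw(G) ≥ 1. Therefore the treewidth is 1.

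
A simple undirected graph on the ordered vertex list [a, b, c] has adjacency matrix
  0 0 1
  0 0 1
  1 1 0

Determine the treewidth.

1

A width-1 tree decomposition is:
Bags: B1 = {a, c}  B2 = {b, c}
Tree: B1–B2
Each bag holds 2 vertices, so the decomposition has width 1, which upper-bounds the treewidth. G has an edge, so its treewidth is at least 1. Hence tw(G) = 1 exactly.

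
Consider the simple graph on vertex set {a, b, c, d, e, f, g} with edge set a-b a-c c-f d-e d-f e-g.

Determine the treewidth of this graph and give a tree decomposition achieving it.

Treewidth 1.
Bags: B1 = {a, b}  B2 = {a, c}  B3 = {c, f}  B4 = {d, f}  B5 = {d, e}  B6 = {e, g}
Tree: B1–B2, B2–B3, B3–B4, B4–B5, B5–B6

Each bag holds 2 vertices, so the decomposition has width 1, which upper-bounds the treewidth. Any graph with an edge has treewidth ≥ 1, and G has the edge b–a. The upper and lower bounds meet at 1, so that is the treewidth.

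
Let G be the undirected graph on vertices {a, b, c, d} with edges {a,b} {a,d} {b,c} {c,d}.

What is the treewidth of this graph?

A width-2 tree decomposition is:
Bags: B1 = {a, b, c}  B2 = {a, c, d}
Tree: B1–B2
Every bag has size at most 3, so the width is 3 − 1 = 2 and tw(G) ≤ 2. The edges a–b–c–d–a form a cycle, so G is not a tree and its treewidth is at least 2. The upper and lower bounds meet at 2, so that is the treewidth.

2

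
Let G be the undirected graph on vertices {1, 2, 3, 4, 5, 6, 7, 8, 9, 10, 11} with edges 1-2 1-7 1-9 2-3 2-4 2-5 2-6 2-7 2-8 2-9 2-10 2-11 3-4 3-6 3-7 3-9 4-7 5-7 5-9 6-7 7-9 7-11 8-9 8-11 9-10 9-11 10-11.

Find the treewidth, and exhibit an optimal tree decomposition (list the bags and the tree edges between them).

Treewidth 3.
Bags: B1 = {2, 7, 9, 11}  B2 = {2, 3, 7, 9}  B3 = {1, 2, 7, 9}  B4 = {2, 3, 6, 7}  B5 = {2, 8, 9, 11}  B6 = {2, 5, 7, 9}  B7 = {2, 3, 4, 7}  B8 = {2, 9, 10, 11}
Tree: B1–B2, B1–B3, B2–B4, B1–B5, B1–B6, B4–B7, B5–B8

Each bag holds 4 vertices, so the decomposition has width 3, which upper-bounds the treewidth. On the other hand G contains the 4-clique {2, 8, 9, 11}. A clique must lie in a single bag of any decomposition, so no decomposition can have width below 3. Hence tw(G) = 3 exactly.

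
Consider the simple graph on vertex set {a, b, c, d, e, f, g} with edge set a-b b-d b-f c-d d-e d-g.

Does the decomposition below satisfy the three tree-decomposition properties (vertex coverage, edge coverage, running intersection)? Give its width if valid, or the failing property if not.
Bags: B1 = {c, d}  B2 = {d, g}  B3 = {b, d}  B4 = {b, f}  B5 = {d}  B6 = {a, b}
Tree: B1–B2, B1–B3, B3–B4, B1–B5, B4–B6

No — vertex e appears in no bag.

A tree decomposition must satisfy three properties: every vertex lies in some bag; for every edge, both endpoints lie together in some bag; and for every vertex, the bags containing it form a connected subtree. Here vertex e appears in no bag, so the decomposition is invalid.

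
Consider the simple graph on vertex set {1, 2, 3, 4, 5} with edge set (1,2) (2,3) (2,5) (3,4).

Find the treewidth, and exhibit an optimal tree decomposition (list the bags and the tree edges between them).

Treewidth 1.
Bags: B1 = {3, 4}  B2 = {2, 3}  B3 = {1, 2}  B4 = {2, 5}
Tree: B1–B2, B2–B3, B2–B4

Each bag holds 2 vertices, so the decomposition has width 1, which upper-bounds the treewidth. Any graph with an edge has treewidth ≥ 1, and G has the edge 3–4. The upper and lower bounds meet at 1, so that is the treewidth.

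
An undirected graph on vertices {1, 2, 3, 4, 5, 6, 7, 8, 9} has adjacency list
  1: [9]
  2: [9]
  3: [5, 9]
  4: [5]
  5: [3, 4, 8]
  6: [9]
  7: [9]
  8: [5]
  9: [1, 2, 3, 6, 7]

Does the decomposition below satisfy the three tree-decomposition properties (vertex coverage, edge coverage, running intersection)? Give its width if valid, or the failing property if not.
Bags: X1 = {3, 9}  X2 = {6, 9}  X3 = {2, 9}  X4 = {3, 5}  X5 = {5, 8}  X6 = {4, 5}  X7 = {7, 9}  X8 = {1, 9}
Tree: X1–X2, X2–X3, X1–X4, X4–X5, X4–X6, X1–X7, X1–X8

Yes; width 1.

Checking the three conditions: (i) the bags cover all of {1, 2, 3, 4, 5, 6, 7, 8, 9}; (ii) for each edge, some bag contains both endpoints; (iii) the bags containing any fixed vertex form a subtree. All hold, so the decomposition is valid with width 2 − 1 = 1.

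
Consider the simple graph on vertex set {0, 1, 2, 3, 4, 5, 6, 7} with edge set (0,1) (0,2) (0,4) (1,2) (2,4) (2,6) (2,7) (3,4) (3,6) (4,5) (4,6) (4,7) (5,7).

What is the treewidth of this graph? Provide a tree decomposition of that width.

Treewidth 2.
One such decomposition:
Bags: B1 = {2, 4, 6}  B2 = {0, 2, 4}  B3 = {2, 4, 7}  B4 = {3, 4, 6}  B5 = {4, 5, 7}  B6 = {0, 1, 2}
Tree: B1–B2, B2–B3, B1–B4, B3–B5, B2–B6

The largest bag has 3 vertices, giving width 2; this decomposition certifies tw(G) ≤ 2. Conversely, {0, 1, 2} is a clique of size 3, and the vertices of any clique must share a bag in every tree decomposition; so some bag has ≥ 3 vertices and tw(G) ≥ 2. Combining the bounds, tw(G) = 2.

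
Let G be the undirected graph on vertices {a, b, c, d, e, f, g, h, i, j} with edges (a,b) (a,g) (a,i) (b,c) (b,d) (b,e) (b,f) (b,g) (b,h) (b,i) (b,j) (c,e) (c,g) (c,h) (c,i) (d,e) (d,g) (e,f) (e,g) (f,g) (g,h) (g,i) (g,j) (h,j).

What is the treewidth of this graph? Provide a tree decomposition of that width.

The largest bag has 4 vertices, giving width 3; this decomposition certifies tw(G) ≤ 3. On the other hand G contains the 4-clique {b, d, e, g}. A clique must lie in a single bag of any decomposition, so no decomposition can have width below 3. Therefore the treewidth is 3.

Treewidth 3.
One optimal decomposition is:
Bags: B1 = {b, c, g, i}  B2 = {b, c, e, g}  B3 = {b, c, g, h}  B4 = {b, d, e, g}  B5 = {b, e, f, g}  B6 = {b, g, h, j}  B7 = {a, b, g, i}
Tree: B1–B2, B1–B3, B2–B4, B4–B5, B3–B6, B1–B7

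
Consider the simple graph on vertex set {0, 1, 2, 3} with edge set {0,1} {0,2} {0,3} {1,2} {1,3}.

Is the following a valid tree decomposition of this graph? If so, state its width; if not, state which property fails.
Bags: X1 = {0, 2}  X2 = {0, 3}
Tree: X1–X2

No — vertex 1 appears in no bag.

A tree decomposition must satisfy three properties: every vertex lies in some bag; for every edge, both endpoints lie together in some bag; and for every vertex, the bags containing it form a connected subtree. Here vertex 1 appears in no bag, so the decomposition is invalid.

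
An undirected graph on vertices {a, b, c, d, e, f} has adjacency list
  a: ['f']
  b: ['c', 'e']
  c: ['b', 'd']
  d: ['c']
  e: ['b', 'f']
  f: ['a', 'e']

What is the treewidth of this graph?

1

A width-1 tree decomposition is:
Bags: B1 = {a, f}  B2 = {e, f}  B3 = {b, e}  B4 = {b, c}  B5 = {c, d}
Tree: B1–B2, B2–B3, B3–B4, B4–B5
Each bag holds 2 vertices, so the decomposition has width 1, which upper-bounds the treewidth. G has an edge, so its treewidth is at least 1. Combining the bounds, tw(G) = 1.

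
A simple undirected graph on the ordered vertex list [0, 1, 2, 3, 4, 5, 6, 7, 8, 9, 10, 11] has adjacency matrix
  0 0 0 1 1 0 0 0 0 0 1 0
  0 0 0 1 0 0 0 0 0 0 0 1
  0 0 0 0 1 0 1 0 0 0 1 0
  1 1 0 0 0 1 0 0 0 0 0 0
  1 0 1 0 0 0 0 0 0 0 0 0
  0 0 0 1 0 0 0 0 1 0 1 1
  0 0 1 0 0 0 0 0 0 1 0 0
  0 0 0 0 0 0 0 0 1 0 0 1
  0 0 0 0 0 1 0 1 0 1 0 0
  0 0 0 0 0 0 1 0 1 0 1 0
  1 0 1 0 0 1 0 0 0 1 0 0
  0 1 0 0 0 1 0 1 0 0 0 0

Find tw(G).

3

A width-3 tree decomposition is:
Bags: B1 = {0, 2, 4, 6}  B2 = {0, 2, 6, 10}  B3 = {0, 6, 9, 10}  B4 = {0, 3, 9, 10}  B5 = {3, 5, 9, 10}  B6 = {3, 5, 8, 9}  B7 = {1, 3, 5, 8}  B8 = {1, 5, 8, 11}  B9 = {1, 7, 8, 11}
Tree: B1–B2, B2–B3, B3–B4, B4–B5, B5–B6, B6–B7, B7–B8, B8–B9
Each bag holds 4 vertices, so the decomposition has width 3, which upper-bounds the treewidth. For the lower bound: the 4 vertex sets {2,4,6}, {0}, {10}, {3,5,8,9} are disjoint, each induces a connected subgraph, and every pair is joined by at least one edge of G. Contracting each set to a single vertex therefore yields K_{4} as a minor, and since treewidth is minor-monotone, tw(G) ≥ tw(K_{4}) = 3. Therefore the treewidth is 3.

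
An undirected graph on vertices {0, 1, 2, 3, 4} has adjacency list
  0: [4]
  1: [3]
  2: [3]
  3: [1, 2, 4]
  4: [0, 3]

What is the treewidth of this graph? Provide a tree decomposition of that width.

Treewidth 1.
Bags: B1 = {0, 4}  B2 = {3, 4}  B3 = {1, 3}  B4 = {2, 3}
Tree: B1–B2, B2–B3, B3–B4

The largest bag has 2 vertices, giving width 1; this decomposition certifies tw(G) ≤ 1. G has an edge, so its treewidth is at least 1. The upper and lower bounds meet at 1, so that is the treewidth.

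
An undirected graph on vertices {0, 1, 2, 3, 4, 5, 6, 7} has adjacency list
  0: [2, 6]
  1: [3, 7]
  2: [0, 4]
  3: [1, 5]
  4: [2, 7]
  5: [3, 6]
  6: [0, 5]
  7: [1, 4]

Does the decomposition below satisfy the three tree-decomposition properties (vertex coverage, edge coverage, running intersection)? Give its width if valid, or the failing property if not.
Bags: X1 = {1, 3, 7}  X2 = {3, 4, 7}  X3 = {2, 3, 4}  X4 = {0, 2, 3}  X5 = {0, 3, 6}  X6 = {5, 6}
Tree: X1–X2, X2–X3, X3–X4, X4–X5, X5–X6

No — edge (3,5) lies in no bag.

A tree decomposition must satisfy three properties: every vertex lies in some bag; for every edge, both endpoints lie together in some bag; and for every vertex, the bags containing it form a connected subtree. Here edge (3,5) lies in no bag, so the decomposition is invalid.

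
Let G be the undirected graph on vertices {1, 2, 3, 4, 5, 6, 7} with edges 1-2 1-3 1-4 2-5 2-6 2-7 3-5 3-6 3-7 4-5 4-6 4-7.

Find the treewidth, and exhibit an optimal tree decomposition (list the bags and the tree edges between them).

Treewidth 3.
One optimal decomposition is:
Bags: B1 = {2, 3, 4, 6}  B2 = {1, 2, 3, 4}  B3 = {2, 3, 4, 5}  B4 = {2, 3, 4, 7}
Tree: B1–B2, B2–B3, B3–B4

Every bag has size at most 4, so the width is 4 − 1 = 3 and tw(G) ≤ 3. For the lower bound: the 4 vertex sets {2,6}, {1,4}, {3}, {5} are disjoint, each induces a connected subgraph, and every pair is joined by at least one edge of G. Contracting each set to a single vertex therefore yields K_{4} as a minor, and since treewidth is minor-monotone, tw(G) ≥ tw(K_{4}) = 3. Combining the bounds, tw(G) = 3.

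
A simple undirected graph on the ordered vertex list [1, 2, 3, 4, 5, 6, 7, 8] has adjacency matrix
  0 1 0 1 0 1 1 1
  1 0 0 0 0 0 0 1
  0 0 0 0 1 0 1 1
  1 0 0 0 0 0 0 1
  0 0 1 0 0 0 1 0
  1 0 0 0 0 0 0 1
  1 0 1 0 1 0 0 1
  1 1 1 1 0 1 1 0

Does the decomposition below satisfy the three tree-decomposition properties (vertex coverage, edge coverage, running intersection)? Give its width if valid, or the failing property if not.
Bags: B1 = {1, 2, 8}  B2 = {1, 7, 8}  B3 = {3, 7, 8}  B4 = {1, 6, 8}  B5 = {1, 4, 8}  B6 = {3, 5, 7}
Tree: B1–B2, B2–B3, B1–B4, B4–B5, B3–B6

Every vertex of G appears in some bag (union = {1, 2, 3, 4, 5, 6, 7, 8}); every edge is covered by a bag; and for each vertex v the set of bags containing v is connected in the bag tree. The decomposition is therefore valid. The largest bag has 3 vertices, so the width is 2.

Yes; width 2.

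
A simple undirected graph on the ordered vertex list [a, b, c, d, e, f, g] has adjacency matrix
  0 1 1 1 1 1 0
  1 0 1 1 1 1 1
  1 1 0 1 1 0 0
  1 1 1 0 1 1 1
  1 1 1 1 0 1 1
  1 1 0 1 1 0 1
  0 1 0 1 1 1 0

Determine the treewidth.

4

A width-4 tree decomposition is:
Bags: B1 = {a, b, d, e, f}  B2 = {a, b, c, d, e}  B3 = {b, d, e, f, g}
Tree: B1–B2, B1–B3
Each bag holds 5 vertices, so the decomposition has width 4, which upper-bounds the treewidth. Conversely, {a, b, c, d, e} is a clique of size 5, and the vertices of any clique must share a bag in every tree decomposition; so some bag has ≥ 5 vertices and tw(G) ≥ 4. Hence tw(G) = 4 exactly.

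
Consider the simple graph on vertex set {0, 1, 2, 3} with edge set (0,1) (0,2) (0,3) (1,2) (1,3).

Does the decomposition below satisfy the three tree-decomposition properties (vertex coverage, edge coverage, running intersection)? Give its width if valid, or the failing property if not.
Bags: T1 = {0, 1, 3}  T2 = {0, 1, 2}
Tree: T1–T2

Yes; width 2.

Every vertex of G appears in some bag (union = {0, 1, 2, 3}); every edge is covered by a bag; and for each vertex v the set of bags containing v is connected in the bag tree. The decomposition is therefore valid. The largest bag has 3 vertices, so the width is 2.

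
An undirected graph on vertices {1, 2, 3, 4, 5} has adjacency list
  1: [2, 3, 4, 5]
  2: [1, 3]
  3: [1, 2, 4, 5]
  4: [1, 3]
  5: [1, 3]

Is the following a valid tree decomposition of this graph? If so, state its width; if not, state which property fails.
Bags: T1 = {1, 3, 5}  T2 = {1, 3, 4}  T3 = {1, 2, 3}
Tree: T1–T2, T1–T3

Checking the three conditions: (i) the bags cover all of {1, 2, 3, 4, 5}; (ii) for each edge, some bag contains both endpoints; (iii) the bags containing any fixed vertex form a subtree. All hold, so the decomposition is valid with width 3 − 1 = 2.

Yes; width 2.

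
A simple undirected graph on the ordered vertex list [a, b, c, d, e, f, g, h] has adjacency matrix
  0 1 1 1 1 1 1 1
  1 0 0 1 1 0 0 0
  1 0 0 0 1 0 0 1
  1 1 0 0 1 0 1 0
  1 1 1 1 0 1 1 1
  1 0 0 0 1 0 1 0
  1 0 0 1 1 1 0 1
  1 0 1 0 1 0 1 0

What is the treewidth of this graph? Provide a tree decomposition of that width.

Every bag has size at most 4, so the width is 4 − 1 = 3 and tw(G) ≤ 3. Conversely, {a, d, e, g} is a clique of size 4, and the vertices of any clique must share a bag in every tree decomposition; so some bag has ≥ 4 vertices and tw(G) ≥ 3. Hence tw(G) = 3 exactly.

Treewidth 3.
One optimal decomposition is:
Bags: B1 = {a, d, e, g}  B2 = {a, b, d, e}  B3 = {a, e, g, h}  B4 = {a, e, f, g}  B5 = {a, c, e, h}
Tree: B1–B2, B1–B3, B1–B4, B3–B5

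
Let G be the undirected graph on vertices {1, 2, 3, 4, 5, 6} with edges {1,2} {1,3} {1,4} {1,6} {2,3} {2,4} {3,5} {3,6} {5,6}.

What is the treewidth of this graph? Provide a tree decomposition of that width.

Each bag holds 3 vertices, so the decomposition has width 2, which upper-bounds the treewidth. For the lower bound, the 3 vertices {1, 2, 3} are pairwise adjacent, and any tree decomposition puts a clique entirely inside one bag — forcing width ≥ 2. Hence tw(G) = 2 exactly.

Treewidth 2.
One such decomposition:
Bags: B1 = {1, 2, 4}  B2 = {1, 2, 3}  B3 = {1, 3, 6}  B4 = {3, 5, 6}
Tree: B1–B2, B2–B3, B3–B4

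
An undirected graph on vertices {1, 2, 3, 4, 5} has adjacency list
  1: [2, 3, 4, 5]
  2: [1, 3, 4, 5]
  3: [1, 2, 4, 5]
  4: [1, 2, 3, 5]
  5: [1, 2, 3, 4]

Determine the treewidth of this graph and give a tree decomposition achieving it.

Treewidth 4.
One optimal decomposition is:
Bags: B1 = {1, 2, 3, 4, 5}
Tree: (single bag)

With just one bag of size 5, the width is 5 − 1 = 4, so tw(G) ≤ 4. For the lower bound, the 5 vertices {1, 2, 3, 4, 5} are pairwise adjacent, and any tree decomposition puts a clique entirely inside one bag — forcing width ≥ 4. Hence tw(G) = 4 exactly.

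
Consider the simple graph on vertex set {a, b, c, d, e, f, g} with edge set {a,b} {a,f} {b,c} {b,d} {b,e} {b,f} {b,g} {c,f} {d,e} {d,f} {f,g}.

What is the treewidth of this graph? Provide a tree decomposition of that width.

Treewidth 2.
Bags: B1 = {a, b, f}  B2 = {b, d, f}  B3 = {b, d, e}  B4 = {b, c, f}  B5 = {b, f, g}
Tree: B1–B2, B2–B3, B1–B4, B4–B5

Every bag has size at most 3, so the width is 3 − 1 = 2 and tw(G) ≤ 2. On the other hand G contains the 3-clique {b, d, e}. A clique must lie in a single bag of any decomposition, so no decomposition can have width below 2. The upper and lower bounds meet at 2, so that is the treewidth.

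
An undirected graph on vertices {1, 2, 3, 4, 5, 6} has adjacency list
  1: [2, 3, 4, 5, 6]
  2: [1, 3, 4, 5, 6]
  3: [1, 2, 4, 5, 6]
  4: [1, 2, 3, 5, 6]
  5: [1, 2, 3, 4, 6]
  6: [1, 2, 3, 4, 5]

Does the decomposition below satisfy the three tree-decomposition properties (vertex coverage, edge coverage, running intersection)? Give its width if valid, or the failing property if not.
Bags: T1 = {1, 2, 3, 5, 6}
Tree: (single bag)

No — vertex 4 appears in no bag.

A tree decomposition must satisfy three properties: every vertex lies in some bag; for every edge, both endpoints lie together in some bag; and for every vertex, the bags containing it form a connected subtree. Here vertex 4 appears in no bag, so the decomposition is invalid.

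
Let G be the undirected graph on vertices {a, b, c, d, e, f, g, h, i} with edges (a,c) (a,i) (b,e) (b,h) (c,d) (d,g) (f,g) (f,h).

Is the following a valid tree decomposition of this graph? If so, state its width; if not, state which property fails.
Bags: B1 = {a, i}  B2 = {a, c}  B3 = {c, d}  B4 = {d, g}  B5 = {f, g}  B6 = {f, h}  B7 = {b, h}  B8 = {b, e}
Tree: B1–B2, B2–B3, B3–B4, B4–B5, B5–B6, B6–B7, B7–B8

Yes; width 1.

Vertex coverage: the bags together contain {a, b, c, d, e, f, g, h, i}, the full vertex set. Edge coverage: each edge of G has both endpoints in at least one bag. Running intersection: for every vertex, the bags containing it form a connected subtree. All three properties hold, so this is a valid tree decomposition of width max|bag| − 1 = 1, and hence tw(G) ≤ 1.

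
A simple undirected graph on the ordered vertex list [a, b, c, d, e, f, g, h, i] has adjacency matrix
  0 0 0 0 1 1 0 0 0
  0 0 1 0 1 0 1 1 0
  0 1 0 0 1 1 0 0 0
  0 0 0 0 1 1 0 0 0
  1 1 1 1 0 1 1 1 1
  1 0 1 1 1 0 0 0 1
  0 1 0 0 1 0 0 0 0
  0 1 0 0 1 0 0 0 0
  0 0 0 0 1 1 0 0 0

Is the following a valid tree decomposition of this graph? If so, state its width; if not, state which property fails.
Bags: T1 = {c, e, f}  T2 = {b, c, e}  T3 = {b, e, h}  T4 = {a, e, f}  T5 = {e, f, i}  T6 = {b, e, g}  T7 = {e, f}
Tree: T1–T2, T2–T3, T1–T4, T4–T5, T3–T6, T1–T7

No — vertex d appears in no bag.

A tree decomposition must satisfy three properties: every vertex lies in some bag; for every edge, both endpoints lie together in some bag; and for every vertex, the bags containing it form a connected subtree. Here vertex d appears in no bag, so the decomposition is invalid.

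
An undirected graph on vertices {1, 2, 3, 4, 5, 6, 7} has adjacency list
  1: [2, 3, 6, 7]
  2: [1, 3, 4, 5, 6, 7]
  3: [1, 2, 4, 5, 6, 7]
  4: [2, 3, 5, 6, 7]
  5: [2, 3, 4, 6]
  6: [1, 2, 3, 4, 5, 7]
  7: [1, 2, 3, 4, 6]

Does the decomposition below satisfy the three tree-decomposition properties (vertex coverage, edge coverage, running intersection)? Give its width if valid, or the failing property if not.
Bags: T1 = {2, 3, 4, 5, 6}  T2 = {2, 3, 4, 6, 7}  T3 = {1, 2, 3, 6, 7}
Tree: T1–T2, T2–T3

Every vertex of G appears in some bag (union = {1, 2, 3, 4, 5, 6, 7}); every edge is covered by a bag; and for each vertex v the set of bags containing v is connected in the bag tree. The decomposition is therefore valid. The largest bag has 5 vertices, so the width is 4.

Yes; width 4.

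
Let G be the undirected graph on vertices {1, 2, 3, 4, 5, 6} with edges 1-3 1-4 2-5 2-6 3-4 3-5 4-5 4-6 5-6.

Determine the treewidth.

2

A width-2 tree decomposition is:
Bags: B1 = {1, 3, 4}  B2 = {3, 4, 5}  B3 = {4, 5, 6}  B4 = {2, 5, 6}
Tree: B1–B2, B2–B3, B3–B4
The largest bag has 3 vertices, giving width 2; this decomposition certifies tw(G) ≤ 2. On the other hand G contains the 3-clique {2, 5, 6}. A clique must lie in a single bag of any decomposition, so no decomposition can have width below 2. Hence tw(G) = 2 exactly.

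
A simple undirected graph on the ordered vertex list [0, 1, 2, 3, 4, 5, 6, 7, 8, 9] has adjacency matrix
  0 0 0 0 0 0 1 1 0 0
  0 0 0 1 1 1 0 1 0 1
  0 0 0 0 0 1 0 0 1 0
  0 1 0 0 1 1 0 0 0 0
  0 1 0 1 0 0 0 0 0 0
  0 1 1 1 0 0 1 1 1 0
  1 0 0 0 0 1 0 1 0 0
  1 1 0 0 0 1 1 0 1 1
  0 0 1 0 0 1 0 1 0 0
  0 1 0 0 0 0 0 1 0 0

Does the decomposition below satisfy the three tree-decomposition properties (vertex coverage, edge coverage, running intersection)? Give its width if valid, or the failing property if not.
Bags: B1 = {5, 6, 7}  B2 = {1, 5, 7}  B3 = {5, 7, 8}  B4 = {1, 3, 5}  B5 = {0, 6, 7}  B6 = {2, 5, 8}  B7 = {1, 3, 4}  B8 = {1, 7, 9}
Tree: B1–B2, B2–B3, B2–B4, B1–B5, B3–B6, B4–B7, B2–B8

Yes; width 2.

Every vertex of G appears in some bag (union = {0, 1, 2, 3, 4, 5, 6, 7, 8, 9}); every edge is covered by a bag; and for each vertex v the set of bags containing v is connected in the bag tree. The decomposition is therefore valid. The largest bag has 3 vertices, so the width is 2.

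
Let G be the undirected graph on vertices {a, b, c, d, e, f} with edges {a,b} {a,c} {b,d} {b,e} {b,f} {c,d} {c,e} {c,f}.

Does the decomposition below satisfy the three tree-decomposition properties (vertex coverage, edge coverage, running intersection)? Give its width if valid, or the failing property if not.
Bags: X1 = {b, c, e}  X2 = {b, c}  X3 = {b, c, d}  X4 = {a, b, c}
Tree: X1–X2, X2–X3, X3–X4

No — vertex f appears in no bag.

A tree decomposition must satisfy three properties: every vertex lies in some bag; for every edge, both endpoints lie together in some bag; and for every vertex, the bags containing it form a connected subtree. Here vertex f appears in no bag, so the decomposition is invalid.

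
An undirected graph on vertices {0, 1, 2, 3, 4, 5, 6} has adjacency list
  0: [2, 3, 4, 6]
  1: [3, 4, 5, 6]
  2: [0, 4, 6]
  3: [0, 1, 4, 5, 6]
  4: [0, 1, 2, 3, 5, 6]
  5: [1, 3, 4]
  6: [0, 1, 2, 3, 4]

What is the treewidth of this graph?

A width-3 tree decomposition is:
Bags: B1 = {0, 3, 4, 6}  B2 = {0, 2, 4, 6}  B3 = {1, 3, 4, 6}  B4 = {1, 3, 4, 5}
Tree: B1–B2, B1–B3, B3–B4
Each bag holds 4 vertices, so the decomposition has width 3, which upper-bounds the treewidth. On the other hand G contains the 4-clique {0, 2, 4, 6}. A clique must lie in a single bag of any decomposition, so no decomposition can have width below 3. Hence tw(G) = 3 exactly.

3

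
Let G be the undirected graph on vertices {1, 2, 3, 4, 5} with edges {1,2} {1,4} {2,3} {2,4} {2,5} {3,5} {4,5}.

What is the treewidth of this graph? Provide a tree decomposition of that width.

The largest bag has 3 vertices, giving width 2; this decomposition certifies tw(G) ≤ 2. Conversely, {2, 3, 5} is a clique of size 3, and the vertices of any clique must share a bag in every tree decomposition; so some bag has ≥ 3 vertices and tw(G) ≥ 2. Hence tw(G) = 2 exactly.

Treewidth 2.
Bags: B1 = {2, 4, 5}  B2 = {1, 2, 4}  B3 = {2, 3, 5}
Tree: B1–B2, B1–B3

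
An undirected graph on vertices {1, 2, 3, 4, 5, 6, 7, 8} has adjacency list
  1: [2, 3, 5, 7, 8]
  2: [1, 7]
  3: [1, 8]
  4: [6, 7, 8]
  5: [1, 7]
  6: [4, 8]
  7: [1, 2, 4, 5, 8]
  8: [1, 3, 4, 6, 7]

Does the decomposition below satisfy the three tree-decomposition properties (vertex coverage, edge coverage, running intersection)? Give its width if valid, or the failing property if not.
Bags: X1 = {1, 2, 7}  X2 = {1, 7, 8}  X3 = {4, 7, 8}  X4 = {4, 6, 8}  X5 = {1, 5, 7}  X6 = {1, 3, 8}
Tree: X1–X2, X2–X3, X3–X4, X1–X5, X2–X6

Yes; width 2.

Every vertex of G appears in some bag (union = {1, 2, 3, 4, 5, 6, 7, 8}); every edge is covered by a bag; and for each vertex v the set of bags containing v is connected in the bag tree. The decomposition is therefore valid. The largest bag has 3 vertices, so the width is 2.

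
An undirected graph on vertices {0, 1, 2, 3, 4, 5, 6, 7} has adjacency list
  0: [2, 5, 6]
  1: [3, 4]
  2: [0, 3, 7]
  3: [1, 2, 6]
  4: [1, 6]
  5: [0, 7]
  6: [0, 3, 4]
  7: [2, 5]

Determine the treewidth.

A width-2 tree decomposition is:
Bags: B1 = {0, 5, 7}  B2 = {0, 2, 7}  B3 = {0, 2, 6}  B4 = {2, 3, 6}  B5 = {3, 4, 6}  B6 = {1, 3, 4}
Tree: B1–B2, B2–B3, B3–B4, B4–B5, B5–B6
Each bag holds 3 vertices, so the decomposition has width 2, which upper-bounds the treewidth. Since 5–7–2–0–5 is a cycle in G, G is not acyclic. Forests are exactly the graphs of treewidth ≤ 1, so tw(G) ≥ 2. Combining the bounds, tw(G) = 2.

2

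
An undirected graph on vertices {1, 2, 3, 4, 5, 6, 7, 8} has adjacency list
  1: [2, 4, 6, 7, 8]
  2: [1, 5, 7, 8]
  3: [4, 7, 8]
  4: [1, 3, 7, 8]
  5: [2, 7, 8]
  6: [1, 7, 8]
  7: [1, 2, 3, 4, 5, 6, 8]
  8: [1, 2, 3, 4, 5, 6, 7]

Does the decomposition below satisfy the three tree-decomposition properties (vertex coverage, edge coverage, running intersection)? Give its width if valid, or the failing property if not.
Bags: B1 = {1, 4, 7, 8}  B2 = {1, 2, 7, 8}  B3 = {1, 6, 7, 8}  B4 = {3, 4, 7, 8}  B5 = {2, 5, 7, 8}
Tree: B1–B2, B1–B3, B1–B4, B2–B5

Yes; width 3.

Every vertex of G appears in some bag (union = {1, 2, 3, 4, 5, 6, 7, 8}); every edge is covered by a bag; and for each vertex v the set of bags containing v is connected in the bag tree. The decomposition is therefore valid. The largest bag has 4 vertices, so the width is 3.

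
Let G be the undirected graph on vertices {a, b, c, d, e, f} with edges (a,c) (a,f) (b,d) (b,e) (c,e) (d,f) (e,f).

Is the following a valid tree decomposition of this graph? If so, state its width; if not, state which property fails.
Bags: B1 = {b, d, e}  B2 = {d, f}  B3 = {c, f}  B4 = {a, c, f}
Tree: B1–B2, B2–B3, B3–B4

No — edge (e,f) lies in no bag.

A tree decomposition must satisfy three properties: every vertex lies in some bag; for every edge, both endpoints lie together in some bag; and for every vertex, the bags containing it form a connected subtree. Here edge (e,f) lies in no bag, so the decomposition is invalid.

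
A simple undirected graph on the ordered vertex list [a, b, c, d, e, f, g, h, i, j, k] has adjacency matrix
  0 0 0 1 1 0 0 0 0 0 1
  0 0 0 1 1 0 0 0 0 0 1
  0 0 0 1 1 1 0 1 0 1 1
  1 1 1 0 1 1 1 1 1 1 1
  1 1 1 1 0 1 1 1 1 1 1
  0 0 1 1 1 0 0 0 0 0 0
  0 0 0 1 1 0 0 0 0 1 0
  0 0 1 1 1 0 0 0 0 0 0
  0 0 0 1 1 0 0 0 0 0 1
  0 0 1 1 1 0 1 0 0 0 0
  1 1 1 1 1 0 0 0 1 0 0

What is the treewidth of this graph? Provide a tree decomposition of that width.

Treewidth 3.
One optimal decomposition is:
Bags: B1 = {c, d, e, k}  B2 = {c, d, e, j}  B3 = {b, d, e, k}  B4 = {c, d, e, f}  B5 = {d, e, g, j}  B6 = {c, d, e, h}  B7 = {a, d, e, k}  B8 = {d, e, i, k}
Tree: B1–B2, B1–B3, B2–B4, B2–B5, B4–B6, B3–B7, B3–B8

Each bag holds 4 vertices, so the decomposition has width 3, which upper-bounds the treewidth. Conversely, {c, d, e, f} is a clique of size 4, and the vertices of any clique must share a bag in every tree decomposition; so some bag has ≥ 4 vertices and tw(G) ≥ 3. Therefore the treewidth is 3.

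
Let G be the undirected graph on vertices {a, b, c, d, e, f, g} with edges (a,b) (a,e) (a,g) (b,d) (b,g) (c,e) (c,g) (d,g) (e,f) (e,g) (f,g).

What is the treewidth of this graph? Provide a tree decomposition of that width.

Treewidth 2.
One optimal decomposition is:
Bags: B1 = {b, d, g}  B2 = {a, b, g}  B3 = {a, e, g}  B4 = {e, f, g}  B5 = {c, e, g}
Tree: B1–B2, B2–B3, B3–B4, B3–B5

Each bag holds 3 vertices, so the decomposition has width 2, which upper-bounds the treewidth. Conversely, {b, d, g} is a clique of size 3, and the vertices of any clique must share a bag in every tree decomposition; so some bag has ≥ 3 vertices and tw(G) ≥ 2. Hence tw(G) = 2 exactly.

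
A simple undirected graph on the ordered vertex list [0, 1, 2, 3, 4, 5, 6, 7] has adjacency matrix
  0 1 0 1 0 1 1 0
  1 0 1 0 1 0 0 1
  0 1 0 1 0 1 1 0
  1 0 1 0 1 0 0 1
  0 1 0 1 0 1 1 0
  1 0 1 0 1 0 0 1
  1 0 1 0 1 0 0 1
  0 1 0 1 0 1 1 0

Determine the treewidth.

4

A width-4 tree decomposition is:
Bags: B1 = {1, 3, 5, 6, 7}  B2 = {0, 1, 3, 5, 6}  B3 = {1, 3, 4, 5, 6}  B4 = {1, 2, 3, 5, 6}
Tree: B1–B2, B2–B3, B3–B4
Each bag holds 5 vertices, so the decomposition has width 4, which upper-bounds the treewidth. For the lower bound: the 5 vertex sets {5,7}, {0,3}, {4,6}, {1}, {2} are disjoint, each induces a connected subgraph, and every pair is joined by at least one edge of G. Contracting each set to a single vertex therefore yields K_{5} as a minor, and since treewidth is minor-monotone, tw(G) ≥ tw(K_{5}) = 4. Hence tw(G) = 4 exactly.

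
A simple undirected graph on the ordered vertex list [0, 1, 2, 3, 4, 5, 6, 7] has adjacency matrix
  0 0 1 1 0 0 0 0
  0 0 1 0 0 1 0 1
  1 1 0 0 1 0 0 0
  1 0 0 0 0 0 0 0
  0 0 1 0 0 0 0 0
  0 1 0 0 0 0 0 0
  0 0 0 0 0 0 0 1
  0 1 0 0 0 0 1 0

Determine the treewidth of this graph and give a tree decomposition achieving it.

Treewidth 1.
One optimal decomposition is:
Bags: B1 = {2, 4}  B2 = {1, 2}  B3 = {1, 7}  B4 = {1, 5}  B5 = {6, 7}  B6 = {0, 2}  B7 = {0, 3}
Tree: B1–B2, B2–B3, B2–B4, B3–B5, B1–B6, B6–B7

The largest bag has 2 vertices, giving width 1; this decomposition certifies tw(G) ≤ 1. Since G has at least one edge (e.g. 4–2), it is not an edgeless graph, so tw(G) ≥ 1. Combining the bounds, tw(G) = 1.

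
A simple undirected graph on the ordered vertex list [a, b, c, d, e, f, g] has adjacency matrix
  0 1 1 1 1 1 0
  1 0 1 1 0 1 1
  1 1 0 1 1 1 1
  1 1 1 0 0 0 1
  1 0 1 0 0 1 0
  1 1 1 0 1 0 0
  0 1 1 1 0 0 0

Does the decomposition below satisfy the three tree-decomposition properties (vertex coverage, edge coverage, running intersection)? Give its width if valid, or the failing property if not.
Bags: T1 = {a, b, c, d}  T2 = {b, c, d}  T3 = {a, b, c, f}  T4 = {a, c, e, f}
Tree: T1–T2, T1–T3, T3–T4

A tree decomposition must satisfy three properties: every vertex lies in some bag; for every edge, both endpoints lie together in some bag; and for every vertex, the bags containing it form a connected subtree. Here vertex g appears in no bag, so the decomposition is invalid.

No — vertex g appears in no bag.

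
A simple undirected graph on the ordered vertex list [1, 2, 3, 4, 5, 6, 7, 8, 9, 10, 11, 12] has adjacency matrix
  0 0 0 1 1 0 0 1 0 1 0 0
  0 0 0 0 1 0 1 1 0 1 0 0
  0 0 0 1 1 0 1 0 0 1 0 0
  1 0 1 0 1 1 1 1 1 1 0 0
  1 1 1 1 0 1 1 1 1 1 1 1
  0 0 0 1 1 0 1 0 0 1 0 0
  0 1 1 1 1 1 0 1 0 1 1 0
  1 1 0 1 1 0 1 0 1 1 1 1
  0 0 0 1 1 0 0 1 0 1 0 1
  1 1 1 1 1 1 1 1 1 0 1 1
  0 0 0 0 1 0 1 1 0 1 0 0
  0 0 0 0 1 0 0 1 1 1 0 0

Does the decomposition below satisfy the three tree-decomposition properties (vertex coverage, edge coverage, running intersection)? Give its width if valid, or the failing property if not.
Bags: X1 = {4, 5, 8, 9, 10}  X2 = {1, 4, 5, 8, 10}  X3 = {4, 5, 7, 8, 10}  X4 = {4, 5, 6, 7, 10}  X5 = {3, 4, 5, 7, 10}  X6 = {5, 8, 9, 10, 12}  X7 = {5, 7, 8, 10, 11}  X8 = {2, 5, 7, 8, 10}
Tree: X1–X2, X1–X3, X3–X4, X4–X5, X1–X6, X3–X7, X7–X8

Every vertex of G appears in some bag (union = {1, 2, 3, 4, 5, 6, 7, 8, 9, 10, 11, 12}); every edge is covered by a bag; and for each vertex v the set of bags containing v is connected in the bag tree. The decomposition is therefore valid. The largest bag has 5 vertices, so the width is 4.

Yes; width 4.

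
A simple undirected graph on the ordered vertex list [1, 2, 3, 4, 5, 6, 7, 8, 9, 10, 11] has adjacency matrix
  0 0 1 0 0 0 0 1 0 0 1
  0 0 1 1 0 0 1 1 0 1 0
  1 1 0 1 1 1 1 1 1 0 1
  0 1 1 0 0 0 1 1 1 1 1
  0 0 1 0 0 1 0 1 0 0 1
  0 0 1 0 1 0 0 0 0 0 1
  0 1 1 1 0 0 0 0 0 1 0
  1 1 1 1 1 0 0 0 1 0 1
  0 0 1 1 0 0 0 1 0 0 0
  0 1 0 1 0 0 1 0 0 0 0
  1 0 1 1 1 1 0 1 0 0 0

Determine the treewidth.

A width-3 tree decomposition is:
Bags: B1 = {2, 4, 7, 10}  B2 = {2, 3, 4, 7}  B3 = {2, 3, 4, 8}  B4 = {3, 4, 8, 11}  B5 = {3, 5, 8, 11}  B6 = {1, 3, 8, 11}  B7 = {3, 4, 8, 9}  B8 = {3, 5, 6, 11}
Tree: B1–B2, B2–B3, B3–B4, B4–B5, B5–B6, B3–B7, B5–B8
Every bag has size at most 4, so the width is 4 − 1 = 3 and tw(G) ≤ 3. Conversely, {2, 4, 7, 10} is a clique of size 4, and the vertices of any clique must share a bag in every tree decomposition; so some bag has ≥ 4 vertices and tw(G) ≥ 3. Therefore the treewidth is 3.

3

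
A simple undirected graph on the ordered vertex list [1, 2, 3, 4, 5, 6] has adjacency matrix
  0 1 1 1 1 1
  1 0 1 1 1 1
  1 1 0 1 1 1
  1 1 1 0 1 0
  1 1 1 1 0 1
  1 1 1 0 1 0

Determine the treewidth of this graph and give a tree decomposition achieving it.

Treewidth 4.
One optimal decomposition is:
Bags: B1 = {1, 2, 3, 5, 6}  B2 = {1, 2, 3, 4, 5}
Tree: B1–B2

The largest bag has 5 vertices, giving width 4; this decomposition certifies tw(G) ≤ 4. On the other hand G contains the 5-clique {1, 2, 3, 4, 5}. A clique must lie in a single bag of any decomposition, so no decomposition can have width below 4. The upper and lower bounds meet at 4, so that is the treewidth.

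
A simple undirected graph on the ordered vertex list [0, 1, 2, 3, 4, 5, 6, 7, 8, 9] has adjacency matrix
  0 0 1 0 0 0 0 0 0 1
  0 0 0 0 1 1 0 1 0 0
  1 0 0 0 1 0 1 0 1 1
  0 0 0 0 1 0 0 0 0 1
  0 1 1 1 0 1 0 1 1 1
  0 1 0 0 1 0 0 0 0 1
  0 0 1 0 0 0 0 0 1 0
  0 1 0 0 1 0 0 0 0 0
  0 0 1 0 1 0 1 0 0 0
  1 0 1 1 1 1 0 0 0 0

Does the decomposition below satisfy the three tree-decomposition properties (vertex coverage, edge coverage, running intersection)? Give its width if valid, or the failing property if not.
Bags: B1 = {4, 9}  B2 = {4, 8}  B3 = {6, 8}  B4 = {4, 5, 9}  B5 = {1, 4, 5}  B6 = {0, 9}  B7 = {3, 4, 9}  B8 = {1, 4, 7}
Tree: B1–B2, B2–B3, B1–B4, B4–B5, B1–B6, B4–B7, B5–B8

No — vertex 2 appears in no bag.

A tree decomposition must satisfy three properties: every vertex lies in some bag; for every edge, both endpoints lie together in some bag; and for every vertex, the bags containing it form a connected subtree. Here vertex 2 appears in no bag, so the decomposition is invalid.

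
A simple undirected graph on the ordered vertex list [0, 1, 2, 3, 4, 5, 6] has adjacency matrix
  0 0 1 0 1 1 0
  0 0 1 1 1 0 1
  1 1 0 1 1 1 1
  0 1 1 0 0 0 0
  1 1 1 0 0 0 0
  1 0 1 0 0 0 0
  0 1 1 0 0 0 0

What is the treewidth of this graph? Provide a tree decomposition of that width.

Treewidth 2.
One such decomposition:
Bags: B1 = {1, 2, 6}  B2 = {1, 2, 4}  B3 = {0, 2, 4}  B4 = {1, 2, 3}  B5 = {0, 2, 5}
Tree: B1–B2, B2–B3, B1–B4, B3–B5

Each bag holds 3 vertices, so the decomposition has width 2, which upper-bounds the treewidth. Conversely, {0, 2, 4} is a clique of size 3, and the vertices of any clique must share a bag in every tree decomposition; so some bag has ≥ 3 vertices and tw(G) ≥ 2. Hence tw(G) = 2 exactly.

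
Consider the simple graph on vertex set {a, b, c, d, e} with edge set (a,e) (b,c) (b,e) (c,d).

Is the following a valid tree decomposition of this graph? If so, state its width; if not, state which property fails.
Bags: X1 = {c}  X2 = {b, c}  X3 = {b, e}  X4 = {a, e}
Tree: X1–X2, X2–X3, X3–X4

No — vertex d appears in no bag.

A tree decomposition must satisfy three properties: every vertex lies in some bag; for every edge, both endpoints lie together in some bag; and for every vertex, the bags containing it form a connected subtree. Here vertex d appears in no bag, so the decomposition is invalid.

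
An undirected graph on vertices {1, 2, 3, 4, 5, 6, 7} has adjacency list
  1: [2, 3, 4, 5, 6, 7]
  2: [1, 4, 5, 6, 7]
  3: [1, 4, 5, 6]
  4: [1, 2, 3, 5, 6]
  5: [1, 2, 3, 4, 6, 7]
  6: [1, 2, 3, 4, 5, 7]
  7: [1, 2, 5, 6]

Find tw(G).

4

A width-4 tree decomposition is:
Bags: B1 = {1, 3, 4, 5, 6}  B2 = {1, 2, 4, 5, 6}  B3 = {1, 2, 5, 6, 7}
Tree: B1–B2, B2–B3
Every bag has size at most 5, so the width is 5 − 1 = 4 and tw(G) ≤ 4. For the lower bound, the 5 vertices {1, 2, 4, 5, 6} are pairwise adjacent, and any tree decomposition puts a clique entirely inside one bag — forcing width ≥ 4. Combining the bounds, tw(G) = 4.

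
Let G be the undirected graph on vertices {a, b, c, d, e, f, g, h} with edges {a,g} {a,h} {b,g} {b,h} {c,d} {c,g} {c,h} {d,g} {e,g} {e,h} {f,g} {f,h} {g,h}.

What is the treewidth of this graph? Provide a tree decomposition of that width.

Every bag has size at most 3, so the width is 3 − 1 = 2 and tw(G) ≤ 2. For the lower bound, the 3 vertices {c, d, g} are pairwise adjacent, and any tree decomposition puts a clique entirely inside one bag — forcing width ≥ 2. Therefore the treewidth is 2.

Treewidth 2.
One such decomposition:
Bags: B1 = {e, g, h}  B2 = {f, g, h}  B3 = {c, g, h}  B4 = {a, g, h}  B5 = {c, d, g}  B6 = {b, g, h}
Tree: B1–B2, B1–B3, B2–B4, B3–B5, B1–B6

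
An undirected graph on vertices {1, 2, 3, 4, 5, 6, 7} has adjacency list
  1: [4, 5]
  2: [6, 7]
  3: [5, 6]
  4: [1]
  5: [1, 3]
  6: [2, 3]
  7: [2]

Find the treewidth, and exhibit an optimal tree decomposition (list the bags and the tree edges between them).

Treewidth 1.
Bags: B1 = {1, 4}  B2 = {1, 5}  B3 = {3, 5}  B4 = {3, 6}  B5 = {2, 6}  B6 = {2, 7}
Tree: B1–B2, B2–B3, B3–B4, B4–B5, B5–B6

Each bag holds 2 vertices, so the decomposition has width 1, which upper-bounds the treewidth. G has an edge, so its treewidth is at least 1. The upper and lower bounds meet at 1, so that is the treewidth.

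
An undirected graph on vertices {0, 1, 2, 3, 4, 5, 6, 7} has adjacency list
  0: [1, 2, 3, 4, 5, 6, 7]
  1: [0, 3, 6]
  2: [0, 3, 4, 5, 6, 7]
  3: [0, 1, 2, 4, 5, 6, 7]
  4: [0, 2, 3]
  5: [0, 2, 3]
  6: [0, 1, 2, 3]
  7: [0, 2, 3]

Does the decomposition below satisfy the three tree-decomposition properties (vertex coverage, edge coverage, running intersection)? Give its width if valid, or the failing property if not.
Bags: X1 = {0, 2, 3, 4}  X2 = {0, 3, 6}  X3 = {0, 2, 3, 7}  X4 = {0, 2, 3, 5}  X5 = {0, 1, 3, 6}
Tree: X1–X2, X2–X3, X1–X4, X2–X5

No — edge (2,6) lies in no bag.

A tree decomposition must satisfy three properties: every vertex lies in some bag; for every edge, both endpoints lie together in some bag; and for every vertex, the bags containing it form a connected subtree. Here edge (2,6) lies in no bag, so the decomposition is invalid.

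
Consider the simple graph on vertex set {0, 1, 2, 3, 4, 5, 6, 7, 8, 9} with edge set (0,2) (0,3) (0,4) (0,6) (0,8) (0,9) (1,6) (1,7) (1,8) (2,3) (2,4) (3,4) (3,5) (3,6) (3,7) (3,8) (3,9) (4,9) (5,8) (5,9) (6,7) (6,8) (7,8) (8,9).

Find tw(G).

3

A width-3 tree decomposition is:
Bags: B1 = {0, 3, 6, 8}  B2 = {0, 3, 8, 9}  B3 = {3, 5, 8, 9}  B4 = {3, 6, 7, 8}  B5 = {0, 3, 4, 9}  B6 = {0, 2, 3, 4}  B7 = {1, 6, 7, 8}
Tree: B1–B2, B2–B3, B1–B4, B2–B5, B5–B6, B4–B7
Each bag holds 4 vertices, so the decomposition has width 3, which upper-bounds the treewidth. Conversely, {1, 6, 7, 8} is a clique of size 4, and the vertices of any clique must share a bag in every tree decomposition; so some bag has ≥ 4 vertices and tw(G) ≥ 3. Combining the bounds, tw(G) = 3.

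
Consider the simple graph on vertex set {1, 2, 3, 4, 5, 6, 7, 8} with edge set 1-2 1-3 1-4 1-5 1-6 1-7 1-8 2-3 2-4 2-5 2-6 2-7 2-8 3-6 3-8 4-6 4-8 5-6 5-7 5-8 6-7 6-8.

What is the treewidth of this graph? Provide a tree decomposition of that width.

Each bag holds 5 vertices, so the decomposition has width 4, which upper-bounds the treewidth. For the lower bound, the 5 vertices {1, 2, 3, 6, 8} are pairwise adjacent, and any tree decomposition puts a clique entirely inside one bag — forcing width ≥ 4. Hence tw(G) = 4 exactly.

Treewidth 4.
One such decomposition:
Bags: B1 = {1, 2, 5, 6, 8}  B2 = {1, 2, 3, 6, 8}  B3 = {1, 2, 5, 6, 7}  B4 = {1, 2, 4, 6, 8}
Tree: B1–B2, B1–B3, B2–B4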